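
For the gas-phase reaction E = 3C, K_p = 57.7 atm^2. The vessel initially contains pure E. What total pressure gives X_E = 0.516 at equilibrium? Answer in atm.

Take 1 mol E as basis and let X be its fractional conversion, so ξ = X.
At extent ξ: n_E = 1 − X; n_C = 3X.
Summing: n_T = 1 + 2X.
K_p = p_C^3 / (p_E) with p_i = (n_i/n_T)·P.
At X = 0.516: the mole-fraction product g(X) = Π y_i^ν_i = 1.856. Since K_p = g(X)·P^{2}, P = (K_p/g)^(1/2) = (57.7/1.856)^(1/2) = 5.58 atm.

P = 5.58 atm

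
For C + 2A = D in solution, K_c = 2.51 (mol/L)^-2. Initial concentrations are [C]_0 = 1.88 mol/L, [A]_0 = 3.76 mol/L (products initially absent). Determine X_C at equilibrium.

X = 0.726

Let X = conversion of C; extent ξ = 1.88·X mol/L.
Concentrations: [C] = 1.88 − 1.88X; [A] = 3.76 − 3.76X; [D] = 1.88X.
K_c = [D] / ([C] [A]^2).
Setting equal to 2.51 and solving for X on (0,1) gives X = 0.726.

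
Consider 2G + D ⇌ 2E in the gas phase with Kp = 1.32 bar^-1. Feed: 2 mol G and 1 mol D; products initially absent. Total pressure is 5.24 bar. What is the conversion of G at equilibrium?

Take 2 mol G as basis and let X be its fractional conversion, so ξ = X.
Species balance: n_G = 2 − 2X; n_D = 1 − X; n_E = 2X.
Total moles n_T = 3 − X.
y_i = n_i/n_T, p_i = y_i·P. Kp = p_E^2 / (p_G^2 p_D).
This yields a degree-3 equation in X; solving on (0,1), X = 0.534.

X = 0.534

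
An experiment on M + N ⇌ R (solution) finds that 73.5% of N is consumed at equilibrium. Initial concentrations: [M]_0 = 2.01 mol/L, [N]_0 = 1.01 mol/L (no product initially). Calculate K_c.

Let X = conversion of N.
Concentrations: [M] = 2.01 − 1.01X; [N] = 1.01 − 1.01X; [R] = 1.01X.
At X = 0.735: [M] = 1.27, [N] = 0.268, [R] = 0.742.
K_c = [R] / ([M] [N]) = 2.19 L/mol.

K_c = 2.19 L/mol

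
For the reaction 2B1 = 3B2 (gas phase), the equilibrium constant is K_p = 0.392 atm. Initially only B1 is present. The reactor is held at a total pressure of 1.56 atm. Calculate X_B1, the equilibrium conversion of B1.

X = 0.337

Basis: 1 mol B1 initially; let X = conversion of B1. Extent ξ = 0.5X.
Species balance: n_B1 = 1 − X; n_B2 = 1.5X.
Total moles n_T = 1 + 0.5X.
With p_i = (n_i/n_T)P, K_p = p_B2^3 / (p_B1^2).
This yields a degree-3 equation in X; solving on (0,1), X = 0.337.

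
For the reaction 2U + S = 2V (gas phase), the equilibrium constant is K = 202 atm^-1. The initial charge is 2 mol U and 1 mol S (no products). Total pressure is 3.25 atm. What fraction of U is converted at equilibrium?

X = 0.865

Basis: 2 mol U initially; let X = conversion of U. Extent ξ = X.
At extent ξ: n_U = 2 − 2X; n_S = 1 − X; n_V = 2X.
n_T = Σnᵢ = 3 − X.
Mole fractions y_i = n_i/n_T; K = p_V^2 / (p_U^2 p_S) with p_i = y_i·P.
Setting this equal to 202 atm^-1 and taking the physical root (0 < X < 1) gives X = 0.865.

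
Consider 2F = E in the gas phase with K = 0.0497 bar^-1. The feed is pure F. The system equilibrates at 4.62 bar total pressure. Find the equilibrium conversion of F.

Take 1 mol F as basis and let X be its fractional conversion, so ξ = 0.5X.
Mole table: n_F = 1 − X; n_E = 0.5X.
Summing: n_T = 1 − 0.5X.
Mole fractions y_i = n_i/n_T; K = p_E / (p_F^2) with p_i = y_i·P.
Setting this equal to 0.0497 bar^-1 and taking the physical root (0 < X < 1) gives X = 0.278.

X = 0.278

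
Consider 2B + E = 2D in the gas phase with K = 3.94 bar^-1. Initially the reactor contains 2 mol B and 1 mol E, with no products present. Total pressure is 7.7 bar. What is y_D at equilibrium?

y_D = 0.579

Basis: 2 mol B initially; let X = conversion of B. Extent ξ = X.
Mole table: n_B = 2 − 2X; n_E = 1 − X; n_D = 2X.
Total moles n_T = 3 − X.
y_i = n_i/n_T, p_i = y_i·P. K = p_D^2 / (p_B^2 p_E).
Setting this equal to 3.94 bar^-1 and taking the physical root (0 < X < 1) gives X = 0.674.
Then n_D = 1.35, n_T = 2.33, so y_D = 0.579.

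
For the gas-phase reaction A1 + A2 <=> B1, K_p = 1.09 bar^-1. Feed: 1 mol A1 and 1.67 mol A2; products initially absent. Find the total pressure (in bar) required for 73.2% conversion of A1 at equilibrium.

Basis: 1 mol A1 initially; let X = conversion of A1. Extent ξ = X.
Species balance: n_A1 = 1 − X; n_A2 = 1.67 − X; n_B1 = X.
n_T = Σnᵢ = 2.67 − X.
K_p = p_B1 / (p_A1 p_A2) with p_i = (n_i/n_T)·P.
At X = 0.732: the mole-fraction product g(X) = Π y_i^ν_i = 5.643. Since K_p = g(X)·P^{-1}, P = (g/K_p)^(1/1) = (5.643/1.09)^(1/1) = 5.18 bar.

P = 5.18 bar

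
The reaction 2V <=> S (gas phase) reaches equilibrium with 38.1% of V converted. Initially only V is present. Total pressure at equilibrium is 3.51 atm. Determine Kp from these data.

Kp = 0.115 atm^-1

Take 1 mol V as basis and let X be its fractional conversion, so ξ = 0.5X.
Mole table: n_V = 1 − X; n_S = 0.5X.
n_T = Σnᵢ = 1 − 0.5X.
At X = 0.381: n_V = 0.619, n_S = 0.191, n_T = 0.809.
p_i = (n_i/n_T)·P. Kp = p_S / (p_V^2) = 0.115 atm^-1.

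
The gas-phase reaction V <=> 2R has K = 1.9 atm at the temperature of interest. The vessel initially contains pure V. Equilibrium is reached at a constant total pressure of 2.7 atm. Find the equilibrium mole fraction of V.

y_V = 0.442

Basis: 1 mol V initially; let X = conversion of V. Extent ξ = X.
At extent ξ: n_V = 1 − X; n_R = 2X.
n_T = Σnᵢ = 1 + X.
With p_i = (n_i/n_T)P, K = p_R^2 / (p_V).
This yields a degree-2 equation in X; solving on (0,1), X = 0.387.
Then n_V = 0.613, n_T = 1.39, so y_V = 0.442.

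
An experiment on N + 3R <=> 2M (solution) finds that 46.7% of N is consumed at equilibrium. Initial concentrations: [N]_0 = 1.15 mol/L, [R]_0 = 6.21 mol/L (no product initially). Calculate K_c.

Let X = conversion of N.
Concentrations: [N] = 1.15 − 1.15X; [R] = 6.21 − 3.45X; [M] = 2.3X.
At X = 0.467: [N] = 0.613, [R] = 4.6, [M] = 1.07.
K_c = [M]^2 / ([N] [R]^3) = 0.0194 (mol/L)^-2.

K_c = 0.0194 (mol/L)^-2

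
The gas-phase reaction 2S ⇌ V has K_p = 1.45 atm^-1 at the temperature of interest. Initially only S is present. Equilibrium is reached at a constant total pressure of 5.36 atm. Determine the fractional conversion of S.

X = 0.823

Let X = conversion of S (basis 1 mol S); extent of reaction ξ = 0.5X.
Species balance: n_S = 1 − X; n_V = 0.5X.
n_T = Σnᵢ = 1 − 0.5X.
With p_i = (n_i/n_T)P, K_p = p_V / (p_S^2).
Setting this equal to 1.45 atm^-1 and taking the physical root (0 < X < 1) gives X = 0.823.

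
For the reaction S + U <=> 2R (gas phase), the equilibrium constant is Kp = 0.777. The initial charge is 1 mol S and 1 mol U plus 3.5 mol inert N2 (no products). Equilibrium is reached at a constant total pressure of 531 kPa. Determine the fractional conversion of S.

Take 1 mol S as basis and let X be its fractional conversion, so ξ = X.
Moles: n_S = 1 − X; n_U = 1 − X; n_R = 2X; n_I = 3.5 (inert).
Total moles n_T = 5.5 (Δν = 0, constant).
Mole fractions y_i = n_i/n_T; Kp = p_R^2 / (p_S p_U) with p_i = y_i·P.
This yields a degree-2 equation in X; solving on (0,1), X = 0.306.

X = 0.306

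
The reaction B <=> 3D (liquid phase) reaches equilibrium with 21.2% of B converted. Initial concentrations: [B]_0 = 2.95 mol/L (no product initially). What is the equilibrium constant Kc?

Kc = 2.84 (mol/L)^2

Let X = conversion of B.
Concentrations: [B] = 2.95 − 2.95X; [D] = 8.85X.
At X = 0.212: [B] = 2.32, [D] = 1.88.
Kc = [D]^3 / ([B]) = 2.84 (mol/L)^2.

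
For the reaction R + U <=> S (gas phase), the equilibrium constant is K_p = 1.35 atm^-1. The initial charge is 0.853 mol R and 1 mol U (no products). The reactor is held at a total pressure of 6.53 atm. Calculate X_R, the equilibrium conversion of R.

X = 0.730

Let X = conversion of R (basis 0.853 mol R); extent of reaction ξ = 0.853X.
Species balance: n_R = 0.853 − 0.853X; n_U = 1 − 0.853X; n_S = 0.853X.
Total moles n_T = 1.85 − 0.853X.
Mole fractions y_i = n_i/n_T; K_p = p_S / (p_R p_U) with p_i = y_i·P.
Setting this equal to 1.35 atm^-1 and taking the physical root (0 < X < 1) gives X = 0.730.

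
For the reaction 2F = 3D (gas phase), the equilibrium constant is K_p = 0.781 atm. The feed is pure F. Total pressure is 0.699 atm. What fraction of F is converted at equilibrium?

X = 0.480

Take 1 mol F as basis and let X be its fractional conversion, so ξ = 0.5X.
At extent ξ: n_F = 1 − X; n_D = 1.5X.
Total moles n_T = 1 + 0.5X.
With p_i = (n_i/n_T)P, K_p = p_D^3 / (p_F^2).
Setting this equal to 0.781 atm and taking the physical root (0 < X < 1) gives X = 0.480.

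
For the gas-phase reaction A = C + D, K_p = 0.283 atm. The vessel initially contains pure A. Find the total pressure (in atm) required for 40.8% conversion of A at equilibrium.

P = 1.42 atm

Basis: 1 mol A initially; let X = conversion of A. Extent ξ = X.
At extent ξ: n_A = 1 − X; n_C = X; n_D = X.
Summing: n_T = 1 + X.
K_p = p_C p_D / (p_A) with p_i = (n_i/n_T)·P.
At X = 0.408: the mole-fraction product g(X) = Π y_i^ν_i = 0.1997. Since K_p = g(X)·P^{1}, P = (K_p/g)^(1/1) = (0.283/0.1997)^(1/1) = 1.42 atm.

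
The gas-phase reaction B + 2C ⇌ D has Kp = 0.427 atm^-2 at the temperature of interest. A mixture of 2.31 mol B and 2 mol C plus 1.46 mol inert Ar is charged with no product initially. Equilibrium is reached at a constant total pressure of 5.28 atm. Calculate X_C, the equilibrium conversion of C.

X = 0.606

Basis: 2 mol C initially; let X = conversion of C. Extent ξ = X.
Species balance: n_B = 2.31 − X; n_C = 2 − 2X; n_D = X; n_I = 1.46 (inert).
n_T = Σnᵢ = 5.77 − 2X.
Mole fractions y_i = n_i/n_T; Kp = p_D / (p_B p_C^2) with p_i = y_i·P.
This yields a degree-3 equation in X; solving on (0,1), X = 0.606.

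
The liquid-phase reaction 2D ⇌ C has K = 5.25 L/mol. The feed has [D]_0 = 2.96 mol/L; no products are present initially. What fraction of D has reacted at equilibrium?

Let X = conversion of D; extent ξ = 2.96X/2 mol/L.
Concentrations: [D] = 2.96 − 2.96X; [C] = 1.48X.
K = [C] / ([D]^2).
Solving K = 5.25 for X ∈ (0,1): X = 0.836.

X = 0.836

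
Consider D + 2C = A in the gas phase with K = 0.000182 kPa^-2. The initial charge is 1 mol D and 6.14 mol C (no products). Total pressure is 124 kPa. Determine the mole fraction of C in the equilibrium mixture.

Take 1 mol D as basis and let X be its fractional conversion, so ξ = X.
At extent ξ: n_D = 1 − X; n_C = 6.14 − 2X; n_A = X.
Summing: n_T = 7.14 − 2X.
y_i = n_i/n_T, p_i = y_i·P. K = p_A / (p_D p_C^2).
Setting this equal to 0.000182 kPa^-2 and taking the physical root (0 < X < 1) gives X = 0.658.
Then n_C = 4.82, n_T = 5.82, so y_C = 0.828.

y_C = 0.828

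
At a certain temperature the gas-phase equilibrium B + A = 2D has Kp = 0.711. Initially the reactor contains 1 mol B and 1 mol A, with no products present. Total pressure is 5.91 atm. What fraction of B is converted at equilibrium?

X = 0.297

Basis: 1 mol B initially; let X = conversion of B. Extent ξ = X.
Mole table: n_B = 1 − X; n_A = 1 − X; n_D = 2X.
Since Δν = 0, n_T = 2 throughout.
y_i = n_i/n_T, p_i = y_i·P. Kp = p_D^2 / (p_B p_A).
Equating to 0.711 and solving on 0 < X < 1: X = 0.297.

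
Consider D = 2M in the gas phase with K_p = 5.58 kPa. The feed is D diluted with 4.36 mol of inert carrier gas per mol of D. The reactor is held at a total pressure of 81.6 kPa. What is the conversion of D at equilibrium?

X = 0.266

Take 1 mol D as basis and let X be its fractional conversion, so ξ = X.
At extent ξ: n_D = 1 − X; n_M = 2X; n_I = 4.36 (inert).
Summing: n_T = 5.36 + X.
With p_i = (n_i/n_T)P, K_p = p_M^2 / (p_D).
Setting this equal to 5.58 kPa and taking the physical root (0 < X < 1) gives X = 0.266.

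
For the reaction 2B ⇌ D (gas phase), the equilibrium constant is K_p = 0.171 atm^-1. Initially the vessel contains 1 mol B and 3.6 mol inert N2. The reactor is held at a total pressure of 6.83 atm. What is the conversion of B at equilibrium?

Basis: 1 mol B initially; let X = conversion of B. Extent ξ = 0.5X.
Species balance: n_B = 1 − X; n_D = 0.5X; n_I = 3.6 (inert).
n_T = Σnᵢ = 4.6 − 0.5X.
y_i = n_i/n_T, p_i = y_i·P. K_p = p_D / (p_B^2).
Substituting and setting equal to 0.171 atm^-1 gives a polynomial in X; the root in (0,1) is X = 0.275.

X = 0.275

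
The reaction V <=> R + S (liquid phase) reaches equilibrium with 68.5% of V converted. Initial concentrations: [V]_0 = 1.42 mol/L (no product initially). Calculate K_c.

K_c = 2.12 mol/L

Let X = conversion of V.
Concentrations: [V] = 1.42 − 1.42X; [R] = 1.42X; [S] = 1.42X.
At X = 0.685: [V] = 0.447, [R] = 0.973, [S] = 0.973.
K_c = [R] [S] / ([V]) = 2.12 mol/L.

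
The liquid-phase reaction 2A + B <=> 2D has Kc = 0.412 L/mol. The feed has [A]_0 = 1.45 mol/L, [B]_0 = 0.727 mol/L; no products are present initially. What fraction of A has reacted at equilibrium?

X = 0.312

Let X = conversion of A; extent ξ = 1.45X/2 mol/L.
Concentrations: [A] = 1.45 − 1.45X; [B] = 0.727 − 0.725X; [D] = 1.45X.
Kc = [D]^2 / ([A]^2 [B]).
This equals 0.412 at X = 0.312 (the root in 0 < X < 1).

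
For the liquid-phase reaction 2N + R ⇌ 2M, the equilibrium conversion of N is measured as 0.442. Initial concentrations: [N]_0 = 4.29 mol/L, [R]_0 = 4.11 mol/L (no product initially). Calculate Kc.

Let X = conversion of N.
Concentrations: [N] = 4.29 − 4.29X; [R] = 4.11 − 2.15X; [M] = 4.29X.
At X = 0.442: [N] = 2.39, [R] = 3.16, [M] = 1.9.
Kc = [M]^2 / ([N]^2 [R]) = 0.198 L/mol.

Kc = 0.198 L/mol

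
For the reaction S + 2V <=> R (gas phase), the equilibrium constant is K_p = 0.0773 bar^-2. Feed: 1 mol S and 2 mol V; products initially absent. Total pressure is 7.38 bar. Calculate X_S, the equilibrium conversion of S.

Basis: 1 mol S initially; let X = conversion of S. Extent ξ = X.
At extent ξ: n_S = 1 − X; n_V = 2 − 2X; n_R = X.
n_T = Σnᵢ = 3 − 2X.
y_i = n_i/n_T, p_i = y_i·P. K_p = p_R / (p_S p_V^2).
This yields a degree-3 equation in X; solving on (0,1), X = 0.508.

X = 0.508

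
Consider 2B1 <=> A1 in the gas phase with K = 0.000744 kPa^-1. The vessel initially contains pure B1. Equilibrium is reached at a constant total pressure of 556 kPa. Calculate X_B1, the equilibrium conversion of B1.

X = 0.386

Basis: 1 mol B1 initially; let X = conversion of B1. Extent ξ = 0.5X.
Moles: n_B1 = 1 − X; n_A1 = 0.5X.
n_T = Σnᵢ = 1 − 0.5X.
y_i = n_i/n_T, p_i = y_i·P. K = p_A1 / (p_B1^2).
This yields a degree-2 equation in X; solving on (0,1), X = 0.386.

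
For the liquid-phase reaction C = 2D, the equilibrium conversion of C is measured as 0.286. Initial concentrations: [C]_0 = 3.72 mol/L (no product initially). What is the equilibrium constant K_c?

Let X = conversion of C.
Concentrations: [C] = 3.72 − 3.72X; [D] = 7.44X.
At X = 0.286: [C] = 2.66, [D] = 2.13.
K_c = [D]^2 / ([C]) = 1.7 mol/L.

K_c = 1.7 mol/L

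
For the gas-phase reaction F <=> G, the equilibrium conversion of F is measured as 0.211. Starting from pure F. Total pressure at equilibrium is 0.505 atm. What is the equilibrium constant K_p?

K_p = 0.267

Let X = conversion of F (basis 1 mol F); extent of reaction ξ = X.
Mole table: n_F = 1 − X; n_G = X.
Total moles n_T = 1 (Δν = 0, constant).
At X = 0.211: n_F = 0.789, n_G = 0.211, n_T = 1.
p_i = (n_i/n_T)·P. K_p = p_G / (p_F) = 0.267.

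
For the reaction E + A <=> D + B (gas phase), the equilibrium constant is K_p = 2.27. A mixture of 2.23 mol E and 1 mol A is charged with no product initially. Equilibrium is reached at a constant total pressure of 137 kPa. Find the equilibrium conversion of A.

Basis: 1 mol A initially; let X = conversion of A. Extent ξ = X.
Moles: n_E = 2.23 − X; n_A = 1 − X; n_D = X; n_B = X.
Since Δν = 0, n_T = 3.23 throughout.
y_i = n_i/n_T, p_i = y_i·P. K_p = p_D p_B / (p_E p_A).
Substituting and setting equal to 2.27 gives a polynomial in X; the root in (0,1) is X = 0.802.

X = 0.802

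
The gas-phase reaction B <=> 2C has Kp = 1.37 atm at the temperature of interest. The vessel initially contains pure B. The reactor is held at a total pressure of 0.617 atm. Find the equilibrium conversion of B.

Let X = conversion of B (basis 1 mol B); extent of reaction ξ = X.
At extent ξ: n_B = 1 − X; n_C = 2X.
Summing: n_T = 1 + X.
With p_i = (n_i/n_T)P, Kp = p_C^2 / (p_B).
Equating to 1.37 atm and solving on 0 < X < 1: X = 0.597.

X = 0.597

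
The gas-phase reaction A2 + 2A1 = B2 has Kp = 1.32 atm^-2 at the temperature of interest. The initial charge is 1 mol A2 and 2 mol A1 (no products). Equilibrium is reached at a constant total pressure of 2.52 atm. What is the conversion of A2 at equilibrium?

Take 1 mol A2 as basis and let X be its fractional conversion, so ξ = X.
Moles: n_A2 = 1 − X; n_A1 = 2 − 2X; n_B2 = X.
Total moles n_T = 3 − 2X.
y_i = n_i/n_T, p_i = y_i·P. Kp = p_B2 / (p_A2 p_A1^2).
Equating to 1.32 atm^-2 and solving on 0 < X < 1: X = 0.614.

X = 0.614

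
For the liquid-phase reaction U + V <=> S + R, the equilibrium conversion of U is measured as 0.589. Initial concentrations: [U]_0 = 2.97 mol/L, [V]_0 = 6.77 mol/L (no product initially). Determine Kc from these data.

Kc = 0.499

Let X = conversion of U.
Concentrations: [U] = 2.97 − 2.97X; [V] = 6.77 − 2.97X; [S] = 2.97X; [R] = 2.97X.
At X = 0.589: [U] = 1.22, [V] = 5.02, [S] = 1.75, [R] = 1.75.
Kc = [S] [R] / ([U] [V]) = 0.499.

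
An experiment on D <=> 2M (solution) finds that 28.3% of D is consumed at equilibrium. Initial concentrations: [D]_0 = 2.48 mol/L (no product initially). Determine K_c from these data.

K_c = 1.11 mol/L

Let X = conversion of D.
Concentrations: [D] = 2.48 − 2.48X; [M] = 4.96X.
At X = 0.283: [D] = 1.78, [M] = 1.4.
K_c = [M]^2 / ([D]) = 1.11 mol/L.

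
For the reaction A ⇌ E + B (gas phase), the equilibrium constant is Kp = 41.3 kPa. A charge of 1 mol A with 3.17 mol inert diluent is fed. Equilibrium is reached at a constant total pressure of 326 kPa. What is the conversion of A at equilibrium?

X = 0.529

Take 1 mol A as basis and let X be its fractional conversion, so ξ = X.
Species balance: n_A = 1 − X; n_E = X; n_B = X; n_I = 3.17 (inert).
Total moles n_T = 4.17 + X.
With p_i = (n_i/n_T)P, Kp = p_E p_B / (p_A).
Equating to 41.3 kPa and solving on 0 < X < 1: X = 0.529.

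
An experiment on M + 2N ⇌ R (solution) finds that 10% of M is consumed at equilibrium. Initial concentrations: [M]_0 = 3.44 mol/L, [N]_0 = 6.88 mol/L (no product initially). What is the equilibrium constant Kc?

Kc = 0.0029 (mol/L)^-2

Let X = conversion of M.
Concentrations: [M] = 3.44 − 3.44X; [N] = 6.88 − 6.88X; [R] = 3.44X.
At X = 0.1: [M] = 3.1, [N] = 6.19, [R] = 0.344.
Kc = [R] / ([M] [N]^2) = 0.0029 (mol/L)^-2.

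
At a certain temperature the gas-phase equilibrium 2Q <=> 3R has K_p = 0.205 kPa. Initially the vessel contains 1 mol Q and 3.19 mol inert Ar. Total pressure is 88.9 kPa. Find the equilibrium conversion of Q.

X = 0.130

Take 1 mol Q as basis and let X be its fractional conversion, so ξ = 0.5X.
Mole table: n_Q = 1 − X; n_R = 1.5X; n_I = 3.19 (inert).
Total moles n_T = 4.19 + 0.5X.
Mole fractions y_i = n_i/n_T; K_p = p_R^3 / (p_Q^2) with p_i = y_i·P.
This yields a degree-3 equation in X; solving on (0,1), X = 0.130.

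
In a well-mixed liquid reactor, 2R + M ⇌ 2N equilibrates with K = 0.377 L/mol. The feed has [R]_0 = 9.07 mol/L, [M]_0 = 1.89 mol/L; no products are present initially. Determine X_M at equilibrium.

X = 0.731

Let X = conversion of M; extent ξ = 1.89·X mol/L.
Concentrations: [R] = 9.07 − 3.78X; [M] = 1.89 − 1.89X; [N] = 3.78X.
K = [N]^2 / ([R]^2 [M]).
This equals 0.377 at X = 0.731 (the root in 0 < X < 1).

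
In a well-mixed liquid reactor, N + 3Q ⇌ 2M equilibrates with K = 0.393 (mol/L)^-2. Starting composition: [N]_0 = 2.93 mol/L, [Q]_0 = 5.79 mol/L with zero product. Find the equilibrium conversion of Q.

Let X = conversion of Q; extent ξ = 5.79X/3 mol/L.
Concentrations: [N] = 2.93 − 1.93X; [Q] = 5.79 − 5.79X; [M] = 3.86X.
K = [M]^2 / ([N] [Q]^3).
Solving K = 0.393 for X ∈ (0,1): X = 0.639.

X = 0.639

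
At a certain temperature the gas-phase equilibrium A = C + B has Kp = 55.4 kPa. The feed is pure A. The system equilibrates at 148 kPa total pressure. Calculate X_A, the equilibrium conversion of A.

Basis: 1 mol A initially; let X = conversion of A. Extent ξ = X.
At extent ξ: n_A = 1 − X; n_C = X; n_B = X.
n_T = Σnᵢ = 1 + X.
Mole fractions y_i = n_i/n_T; Kp = p_C p_B / (p_A) with p_i = y_i·P.
Equating to 55.4 kPa and solving on 0 < X < 1: X = 0.522.

X = 0.522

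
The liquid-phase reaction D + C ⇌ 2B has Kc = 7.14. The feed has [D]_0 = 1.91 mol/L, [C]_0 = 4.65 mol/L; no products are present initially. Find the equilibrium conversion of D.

Let X = conversion of D; extent ξ = 1.91·X mol/L.
Concentrations: [D] = 1.91 − 1.91X; [C] = 4.65 − 1.91X; [B] = 3.82X.
Kc = [B]^2 / ([D] [C]).
Solving Kc = 7.14 for X ∈ (0,1): X = 0.788.

X = 0.788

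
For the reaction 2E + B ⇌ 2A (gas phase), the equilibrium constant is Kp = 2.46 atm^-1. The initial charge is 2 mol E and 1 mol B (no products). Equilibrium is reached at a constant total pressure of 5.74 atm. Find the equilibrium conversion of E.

X = 0.604

Basis: 2 mol E initially; let X = conversion of E. Extent ξ = X.
Species balance: n_E = 2 − 2X; n_B = 1 − X; n_A = 2X.
Summing: n_T = 3 − X.
With p_i = (n_i/n_T)P, Kp = p_A^2 / (p_E^2 p_B).
This yields a degree-3 equation in X; solving on (0,1), X = 0.604.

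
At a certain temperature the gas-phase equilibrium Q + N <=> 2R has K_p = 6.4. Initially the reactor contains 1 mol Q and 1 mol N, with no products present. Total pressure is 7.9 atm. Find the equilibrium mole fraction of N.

Basis: 1 mol Q initially; let X = conversion of Q. Extent ξ = X.
Mole table: n_Q = 1 − X; n_N = 1 − X; n_R = 2X.
Total moles n_T = 2 (Δν = 0, constant).
Mole fractions y_i = n_i/n_T; K_p = p_R^2 / (p_Q p_N) with p_i = y_i·P.
This yields a degree-2 equation in X; solving on (0,1), X = 0.558.
Then n_N = 0.442, n_T = 2, so y_N = 0.221.

y_N = 0.221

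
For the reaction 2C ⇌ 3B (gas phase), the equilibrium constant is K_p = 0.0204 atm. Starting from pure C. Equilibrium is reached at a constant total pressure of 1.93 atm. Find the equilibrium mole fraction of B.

Basis: 1 mol C initially; let X = conversion of C. Extent ξ = 0.5X.
Mole table: n_C = 1 − X; n_B = 1.5X.
Total moles n_T = 1 + 0.5X.
With p_i = (n_i/n_T)P, K_p = p_B^3 / (p_C^2).
Equating to 0.0204 atm and solving on 0 < X < 1: X = 0.136.
Then n_B = 0.204, n_T = 1.07, so y_B = 0.191.

y_B = 0.191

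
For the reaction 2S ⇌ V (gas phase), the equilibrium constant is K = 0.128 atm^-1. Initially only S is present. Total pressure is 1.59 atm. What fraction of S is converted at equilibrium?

X = 0.258

Take 1 mol S as basis and let X be its fractional conversion, so ξ = 0.5X.
Mole table: n_S = 1 − X; n_V = 0.5X.
Summing: n_T = 1 − 0.5X.
With p_i = (n_i/n_T)P, K = p_V / (p_S^2).
Setting this equal to 0.128 atm^-1 and taking the physical root (0 < X < 1) gives X = 0.258.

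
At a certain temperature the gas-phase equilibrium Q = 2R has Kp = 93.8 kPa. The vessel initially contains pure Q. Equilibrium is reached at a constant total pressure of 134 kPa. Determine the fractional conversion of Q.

X = 0.386

Take 1 mol Q as basis and let X be its fractional conversion, so ξ = X.
Mole table: n_Q = 1 − X; n_R = 2X.
Total moles n_T = 1 + X.
Mole fractions y_i = n_i/n_T; Kp = p_R^2 / (p_Q) with p_i = y_i·P.
Equating to 93.8 kPa and solving on 0 < X < 1: X = 0.386.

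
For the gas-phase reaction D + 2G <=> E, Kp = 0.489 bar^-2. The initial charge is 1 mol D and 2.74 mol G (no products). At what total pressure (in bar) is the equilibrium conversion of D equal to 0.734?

Let X = conversion of D (basis 1 mol D); extent of reaction ξ = X.
Moles: n_D = 1 − X; n_G = 2.74 − 2X; n_E = X.
Summing: n_T = 3.74 − 2X.
Kp = p_E / (p_D p_G^2) with p_i = (n_i/n_T)·P.
At X = 0.734: the mole-fraction product g(X) = Π y_i^ν_i = 8.804. Since Kp = g(X)·P^{-2}, P = (g/Kp)^(1/2) = (8.804/0.489)^(1/2) = 4.24 bar.

P = 4.24 bar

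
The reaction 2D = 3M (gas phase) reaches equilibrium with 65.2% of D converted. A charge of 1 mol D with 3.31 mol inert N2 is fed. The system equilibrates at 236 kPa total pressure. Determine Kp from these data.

Kp = 393 kPa

Let X = conversion of D (basis 1 mol D); extent of reaction ξ = 0.5X.
Species balance: n_D = 1 − X; n_M = 1.5X; n_I = 3.31 (inert).
n_T = Σnᵢ = 4.31 + 0.5X.
At X = 0.652: n_D = 0.348, n_M = 0.978, n_T = 4.64.
p_i = (n_i/n_T)·P. Kp = p_M^3 / (p_D^2) = 393 kPa.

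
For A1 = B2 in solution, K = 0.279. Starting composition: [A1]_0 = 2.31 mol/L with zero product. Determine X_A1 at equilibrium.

Let X = conversion of A1; extent ξ = 2.31·X mol/L.
Concentrations: [A1] = 2.31 − 2.31X; [B2] = 2.31X.
K = [B2] / ([A1]).
Solving K = 0.279 for X ∈ (0,1): X = 0.218.

X = 0.218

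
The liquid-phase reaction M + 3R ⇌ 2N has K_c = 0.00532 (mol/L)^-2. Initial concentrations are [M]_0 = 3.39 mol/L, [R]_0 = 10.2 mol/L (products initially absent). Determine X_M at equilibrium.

Let X = conversion of M; extent ξ = 3.39·X mol/L.
Concentrations: [M] = 3.39 − 3.39X; [R] = 10.2 − 10.2X; [N] = 6.78X.
K_c = [N]^2 / ([M] [R]^3).
Equating to 0.00532 (mol/L)^-2: the physical root is X = 0.309.

X = 0.309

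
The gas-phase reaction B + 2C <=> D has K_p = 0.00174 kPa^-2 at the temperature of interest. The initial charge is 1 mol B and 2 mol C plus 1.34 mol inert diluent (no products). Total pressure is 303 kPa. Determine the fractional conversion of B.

Basis: 1 mol B initially; let X = conversion of B. Extent ξ = X.
Mole table: n_B = 1 − X; n_C = 2 − 2X; n_D = X; n_I = 1.34 (inert).
Summing: n_T = 4.34 − 2X.
With p_i = (n_i/n_T)P, K_p = p_D / (p_B p_C^2).
Equating to 0.00174 kPa^-2 and solving on 0 < X < 1: X = 0.789.

X = 0.789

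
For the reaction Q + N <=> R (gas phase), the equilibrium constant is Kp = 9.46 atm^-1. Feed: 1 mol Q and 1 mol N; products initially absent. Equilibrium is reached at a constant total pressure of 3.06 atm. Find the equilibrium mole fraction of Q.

y_Q = 0.155

Take 1 mol Q as basis and let X be its fractional conversion, so ξ = X.
At extent ξ: n_Q = 1 − X; n_N = 1 − X; n_R = X.
Total moles n_T = 2 − X.
y_i = n_i/n_T, p_i = y_i·P. Kp = p_R / (p_Q p_N).
Equating to 9.46 atm^-1 and solving on 0 < X < 1: X = 0.817.
Then n_Q = 0.183, n_T = 1.18, so y_Q = 0.155.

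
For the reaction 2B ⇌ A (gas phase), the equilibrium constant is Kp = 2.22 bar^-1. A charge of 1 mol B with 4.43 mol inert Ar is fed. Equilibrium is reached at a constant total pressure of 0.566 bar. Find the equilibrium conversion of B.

X = 0.260

Basis: 1 mol B initially; let X = conversion of B. Extent ξ = 0.5X.
Moles: n_B = 1 − X; n_A = 0.5X; n_I = 4.43 (inert).
Summing: n_T = 5.43 − 0.5X.
Mole fractions y_i = n_i/n_T; Kp = p_A / (p_B^2) with p_i = y_i·P.
Equating to 2.22 bar^-1 and solving on 0 < X < 1: X = 0.260.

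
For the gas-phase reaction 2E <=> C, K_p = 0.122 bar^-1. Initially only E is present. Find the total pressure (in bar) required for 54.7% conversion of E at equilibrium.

Take 1 mol E as basis and let X be its fractional conversion, so ξ = 0.5X.
Species balance: n_E = 1 − X; n_C = 0.5X.
Total moles n_T = 1 − 0.5X.
K_p = p_C / (p_E^2) with p_i = (n_i/n_T)·P.
At X = 0.547: the mole-fraction product g(X) = Π y_i^ν_i = 0.9683. Since K_p = g(X)·P^{-1}, P = (g/K_p)^(1/1) = (0.9683/0.122)^(1/1) = 7.94 bar.

P = 7.94 bar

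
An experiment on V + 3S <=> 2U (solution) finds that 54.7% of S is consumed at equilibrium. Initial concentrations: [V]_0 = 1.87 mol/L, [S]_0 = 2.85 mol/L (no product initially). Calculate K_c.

Let X = conversion of S.
Concentrations: [V] = 1.87 − 0.95X; [S] = 2.85 − 2.85X; [U] = 1.9X.
At X = 0.547: [V] = 1.35, [S] = 1.29, [U] = 1.04.
K_c = [U]^2 / ([V] [S]^3) = 0.372 (mol/L)^-2.

K_c = 0.372 (mol/L)^-2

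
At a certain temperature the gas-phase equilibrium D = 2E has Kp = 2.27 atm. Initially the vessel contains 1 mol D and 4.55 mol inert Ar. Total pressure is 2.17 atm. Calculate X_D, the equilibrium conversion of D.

Let X = conversion of D (basis 1 mol D); extent of reaction ξ = X.
Moles: n_D = 1 − X; n_E = 2X; n_I = 4.55 (inert).
n_T = Σnᵢ = 5.55 + X.
With p_i = (n_i/n_T)P, Kp = p_E^2 / (p_D).
This yields a degree-2 equation in X; solving on (0,1), X = 0.700.

X = 0.700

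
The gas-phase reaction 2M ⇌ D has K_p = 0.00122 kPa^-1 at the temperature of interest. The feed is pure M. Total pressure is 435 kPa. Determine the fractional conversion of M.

X = 0.434

Let X = conversion of M (basis 1 mol M); extent of reaction ξ = 0.5X.
Moles: n_M = 1 − X; n_D = 0.5X.
n_T = Σnᵢ = 1 − 0.5X.
Mole fractions y_i = n_i/n_T; K_p = p_D / (p_M^2) with p_i = y_i·P.
This yields a degree-2 equation in X; solving on (0,1), X = 0.434.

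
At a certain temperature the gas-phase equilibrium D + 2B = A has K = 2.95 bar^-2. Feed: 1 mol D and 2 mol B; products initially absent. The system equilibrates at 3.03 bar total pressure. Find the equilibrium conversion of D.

X = 0.750

Let X = conversion of D (basis 1 mol D); extent of reaction ξ = X.
Mole table: n_D = 1 − X; n_B = 2 − 2X; n_A = X.
n_T = Σnᵢ = 3 − 2X.
With p_i = (n_i/n_T)P, K = p_A / (p_D p_B^2).
Substituting and setting equal to 2.95 bar^-2 gives a polynomial in X; the root in (0,1) is X = 0.750.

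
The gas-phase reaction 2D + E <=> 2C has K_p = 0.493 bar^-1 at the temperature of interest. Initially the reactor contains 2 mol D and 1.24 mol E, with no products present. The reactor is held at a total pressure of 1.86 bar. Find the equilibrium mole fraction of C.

y_C = 0.240

Let X = conversion of D (basis 2 mol D); extent of reaction ξ = X.
Mole table: n_D = 2 − 2X; n_E = 1.24 − X; n_C = 2X.
Summing: n_T = 3.24 − X.
y_i = n_i/n_T, p_i = y_i·P. K_p = p_C^2 / (p_D^2 p_E).
Setting this equal to 0.493 bar^-1 and taking the physical root (0 < X < 1) gives X = 0.347.
Then n_C = 0.694, n_T = 2.89, so y_C = 0.240.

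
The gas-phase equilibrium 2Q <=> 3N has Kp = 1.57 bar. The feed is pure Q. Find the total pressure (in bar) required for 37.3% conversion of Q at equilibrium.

Basis: 1 mol Q initially; let X = conversion of Q. Extent ξ = 0.5X.
Moles: n_Q = 1 − X; n_N = 1.5X.
Total moles n_T = 1 + 0.5X.
Kp = p_N^3 / (p_Q^2) with p_i = (n_i/n_T)·P.
At X = 0.373: the mole-fraction product g(X) = Π y_i^ν_i = 0.3755. Since Kp = g(X)·P^{1}, P = (Kp/g)^(1/1) = (1.57/0.3755)^(1/1) = 4.18 bar.

P = 4.18 bar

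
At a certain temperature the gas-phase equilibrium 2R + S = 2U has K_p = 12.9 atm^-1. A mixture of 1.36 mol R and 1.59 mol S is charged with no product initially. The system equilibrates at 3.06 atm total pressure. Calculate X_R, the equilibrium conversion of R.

X = 0.805

Basis: 1.36 mol R initially; let X = conversion of R. Extent ξ = 0.68X.
Species balance: n_R = 1.36 − 1.36X; n_S = 1.59 − 0.68X; n_U = 1.36X.
Summing: n_T = 2.95 − 0.68X.
Mole fractions y_i = n_i/n_T; K_p = p_U^2 / (p_R^2 p_S) with p_i = y_i·P.
This yields a degree-3 equation in X; solving on (0,1), X = 0.805.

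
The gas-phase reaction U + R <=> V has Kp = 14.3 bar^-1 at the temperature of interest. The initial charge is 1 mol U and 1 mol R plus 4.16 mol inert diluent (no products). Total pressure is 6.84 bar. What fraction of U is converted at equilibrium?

X = 0.792

Take 1 mol U as basis and let X be its fractional conversion, so ξ = X.
Mole table: n_U = 1 − X; n_R = 1 − X; n_V = X; n_I = 4.16 (inert).
n_T = Σnᵢ = 6.16 − X.
y_i = n_i/n_T, p_i = y_i·P. Kp = p_V / (p_U p_R).
Equating to 14.3 bar^-1 and solving on 0 < X < 1: X = 0.792.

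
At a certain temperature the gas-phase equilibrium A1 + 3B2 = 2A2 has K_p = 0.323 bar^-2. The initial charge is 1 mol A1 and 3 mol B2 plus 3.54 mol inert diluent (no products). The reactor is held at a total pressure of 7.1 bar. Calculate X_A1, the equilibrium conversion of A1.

Take 1 mol A1 as basis and let X be its fractional conversion, so ξ = X.
Species balance: n_A1 = 1 − X; n_B2 = 3 − 3X; n_A2 = 2X; n_I = 3.54 (inert).
n_T = Σnᵢ = 7.54 − 2X.
With p_i = (n_i/n_T)P, K_p = p_A2^2 / (p_A1 p_B2^3).
This yields a degree-4 equation in X; solving on (0,1), X = 0.461.

X = 0.461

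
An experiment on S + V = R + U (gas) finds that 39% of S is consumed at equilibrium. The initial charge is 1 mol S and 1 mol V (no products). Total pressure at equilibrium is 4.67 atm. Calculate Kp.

Let X = conversion of S (basis 1 mol S); extent of reaction ξ = X.
Moles: n_S = 1 − X; n_V = 1 − X; n_R = X; n_U = X.
Total moles n_T = 2 (Δν = 0, constant).
At X = 0.39: n_S = 0.61, n_V = 0.61, n_R = 0.39, n_U = 0.39, n_T = 2.
p_i = (n_i/n_T)·P. Kp = p_R p_U / (p_S p_V) = 0.409.

Kp = 0.409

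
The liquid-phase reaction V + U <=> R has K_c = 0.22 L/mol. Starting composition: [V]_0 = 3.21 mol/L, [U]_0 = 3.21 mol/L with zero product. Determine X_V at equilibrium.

Let X = conversion of V; extent ξ = 3.21·X mol/L.
Concentrations: [V] = 3.21 − 3.21X; [U] = 3.21 − 3.21X; [R] = 3.21X.
K_c = [R] / ([V] [U]).
This equals 0.22 at X = 0.323 (the root in 0 < X < 1).

X = 0.323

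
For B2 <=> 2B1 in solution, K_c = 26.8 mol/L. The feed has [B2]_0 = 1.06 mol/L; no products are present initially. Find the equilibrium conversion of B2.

Let X = conversion of B2; extent ξ = 1.06·X mol/L.
Concentrations: [B2] = 1.06 − 1.06X; [B1] = 2.12X.
K_c = [B1]^2 / ([B2]).
Solving K_c = 26.8 for X ∈ (0,1): X = 0.878.

X = 0.878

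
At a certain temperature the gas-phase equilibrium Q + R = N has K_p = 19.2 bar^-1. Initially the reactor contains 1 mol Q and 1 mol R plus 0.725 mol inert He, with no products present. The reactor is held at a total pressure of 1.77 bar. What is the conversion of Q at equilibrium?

Basis: 1 mol Q initially; let X = conversion of Q. Extent ξ = X.
Species balance: n_Q = 1 − X; n_R = 1 − X; n_N = X; n_I = 0.725 (inert).
Summing: n_T = 2.73 − X.
Mole fractions y_i = n_i/n_T; K_p = p_N / (p_Q p_R) with p_i = y_i·P.
Equating to 19.2 bar^-1 and solving on 0 < X < 1: X = 0.788.

X = 0.788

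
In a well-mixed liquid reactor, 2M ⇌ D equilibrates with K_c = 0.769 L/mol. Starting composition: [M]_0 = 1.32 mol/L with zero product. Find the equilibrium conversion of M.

Let X = conversion of M; extent ξ = 1.32X/2 mol/L.
Concentrations: [M] = 1.32 − 1.32X; [D] = 0.66X.
K_c = [D] / ([M]^2).
Equating to 0.769 L/mol: the physical root is X = 0.502.

X = 0.502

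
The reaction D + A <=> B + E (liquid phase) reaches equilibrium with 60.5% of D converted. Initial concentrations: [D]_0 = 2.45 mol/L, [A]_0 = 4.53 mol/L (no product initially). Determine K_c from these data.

Let X = conversion of D.
Concentrations: [D] = 2.45 − 2.45X; [A] = 4.53 − 2.45X; [B] = 2.45X; [E] = 2.45X.
At X = 0.605: [D] = 0.968, [A] = 3.05, [B] = 1.48, [E] = 1.48.
K_c = [B] [E] / ([D] [A]) = 0.745.

K_c = 0.745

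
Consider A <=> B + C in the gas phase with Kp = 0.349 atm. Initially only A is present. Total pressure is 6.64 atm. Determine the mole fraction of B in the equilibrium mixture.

Basis: 1 mol A initially; let X = conversion of A. Extent ξ = X.
At extent ξ: n_A = 1 − X; n_B = X; n_C = X.
Total moles n_T = 1 + X.
y_i = n_i/n_T, p_i = y_i·P. Kp = p_B p_C / (p_A).
This yields a degree-2 equation in X; solving on (0,1), X = 0.223.
Then n_B = 0.223, n_T = 1.22, so y_B = 0.183.

y_B = 0.183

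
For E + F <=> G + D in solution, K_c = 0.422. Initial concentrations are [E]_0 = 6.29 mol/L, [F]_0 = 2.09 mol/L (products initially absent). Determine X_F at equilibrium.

Let X = conversion of F; extent ξ = 2.09·X mol/L.
Concentrations: [E] = 6.29 − 2.09X; [F] = 2.09 − 2.09X; [G] = 2.09X; [D] = 2.09X.
K_c = [G] [D] / ([E] [F]).
Setting equal to 0.422 and solving for X on (0,1) gives X = 0.619.

X = 0.619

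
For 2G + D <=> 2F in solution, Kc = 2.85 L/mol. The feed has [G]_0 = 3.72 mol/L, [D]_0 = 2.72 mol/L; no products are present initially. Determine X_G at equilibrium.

Let X = conversion of G; extent ξ = 3.72X/2 mol/L.
Concentrations: [G] = 3.72 − 3.72X; [D] = 2.72 − 1.86X; [F] = 3.72X.
Kc = [F]^2 / ([G]^2 [D]).
Setting equal to 2.85 and solving for X on (0,1) gives X = 0.672.

X = 0.672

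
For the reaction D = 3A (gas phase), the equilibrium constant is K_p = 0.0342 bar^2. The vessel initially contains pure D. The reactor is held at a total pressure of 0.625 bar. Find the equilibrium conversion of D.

Basis: 1 mol D initially; let X = conversion of D. Extent ξ = X.
Species balance: n_D = 1 − X; n_A = 3X.
Summing: n_T = 1 + 2X.
y_i = n_i/n_T, p_i = y_i·P. K_p = p_A^3 / (p_D).
Equating to 0.0342 bar^2 and solving on 0 < X < 1: X = 0.169.

X = 0.169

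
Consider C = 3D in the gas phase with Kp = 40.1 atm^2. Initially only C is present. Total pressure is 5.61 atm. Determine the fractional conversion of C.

Basis: 1 mol C initially; let X = conversion of C. Extent ξ = X.
Species balance: n_C = 1 − X; n_D = 3X.
n_T = Σnᵢ = 1 + 2X.
y_i = n_i/n_T, p_i = y_i·P. Kp = p_D^3 / (p_C).
This yields a degree-3 equation in X; solving on (0,1), X = 0.454.

X = 0.454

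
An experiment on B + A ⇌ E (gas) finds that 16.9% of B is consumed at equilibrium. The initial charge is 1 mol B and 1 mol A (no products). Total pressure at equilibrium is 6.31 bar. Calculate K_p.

K_p = 0.071 bar^-1

Take 1 mol B as basis and let X be its fractional conversion, so ξ = X.
Mole table: n_B = 1 − X; n_A = 1 − X; n_E = X.
n_T = Σnᵢ = 2 − X.
At X = 0.169: n_B = 0.831, n_A = 0.831, n_E = 0.169, n_T = 1.83.
p_i = (n_i/n_T)·P. K_p = p_E / (p_B p_A) = 0.071 bar^-1.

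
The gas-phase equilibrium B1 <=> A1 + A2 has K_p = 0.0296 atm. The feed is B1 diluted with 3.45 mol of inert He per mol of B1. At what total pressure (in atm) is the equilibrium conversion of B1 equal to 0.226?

Take 1 mol B1 as basis and let X be its fractional conversion, so ξ = X.
Species balance: n_B1 = 1 − X; n_A1 = X; n_A2 = X; n_I = 3.45 (inert).
Summing: n_T = 4.45 + X.
K_p = p_A1 p_A2 / (p_B1) with p_i = (n_i/n_T)·P.
At X = 0.226: the mole-fraction product g(X) = Π y_i^ν_i = 0.01411. Since K_p = g(X)·P^{1}, P = (K_p/g)^(1/1) = (0.0296/0.01411)^(1/1) = 2.1 atm.

P = 2.1 atm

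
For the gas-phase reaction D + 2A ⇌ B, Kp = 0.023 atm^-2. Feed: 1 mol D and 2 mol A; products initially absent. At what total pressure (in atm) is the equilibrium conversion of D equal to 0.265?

P = 6.65 atm

Take 1 mol D as basis and let X be its fractional conversion, so ξ = X.
Moles: n_D = 1 − X; n_A = 2 − 2X; n_B = X.
Summing: n_T = 3 − 2X.
Kp = p_B / (p_D p_A^2) with p_i = (n_i/n_T)·P.
At X = 0.265: the mole-fraction product g(X) = Π y_i^ν_i = 1.018. Since Kp = g(X)·P^{-2}, P = (g/Kp)^(1/2) = (1.018/0.023)^(1/2) = 6.65 atm.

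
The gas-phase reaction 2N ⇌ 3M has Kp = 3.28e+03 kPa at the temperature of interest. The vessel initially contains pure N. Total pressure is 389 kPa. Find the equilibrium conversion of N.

Take 1 mol N as basis and let X be its fractional conversion, so ξ = 0.5X.
Moles: n_N = 1 − X; n_M = 1.5X.
Summing: n_T = 1 + 0.5X.
With p_i = (n_i/n_T)P, Kp = p_M^3 / (p_N^2).
Equating to 3.28e+03 kPa and solving on 0 < X < 1: X = 0.688.

X = 0.688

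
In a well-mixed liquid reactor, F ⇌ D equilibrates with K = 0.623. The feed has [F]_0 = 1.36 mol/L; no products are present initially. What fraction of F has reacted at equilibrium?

Let X = conversion of F; extent ξ = 1.36·X mol/L.
Concentrations: [F] = 1.36 − 1.36X; [D] = 1.36X.
K = [D] / ([F]).
This equals 0.623 at X = 0.384 (the root in 0 < X < 1).

X = 0.384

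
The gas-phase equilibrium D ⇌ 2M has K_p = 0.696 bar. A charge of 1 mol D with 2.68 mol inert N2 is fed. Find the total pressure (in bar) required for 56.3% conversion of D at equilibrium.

P = 1.02 bar

Let X = conversion of D (basis 1 mol D); extent of reaction ξ = X.
At extent ξ: n_D = 1 − X; n_M = 2X; n_I = 2.68 (inert).
Summing: n_T = 3.68 + X.
K_p = p_M^2 / (p_D) with p_i = (n_i/n_T)·P.
At X = 0.563: the mole-fraction product g(X) = Π y_i^ν_i = 0.6838. Since K_p = g(X)·P^{1}, P = (K_p/g)^(1/1) = (0.696/0.6838)^(1/1) = 1.02 bar.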